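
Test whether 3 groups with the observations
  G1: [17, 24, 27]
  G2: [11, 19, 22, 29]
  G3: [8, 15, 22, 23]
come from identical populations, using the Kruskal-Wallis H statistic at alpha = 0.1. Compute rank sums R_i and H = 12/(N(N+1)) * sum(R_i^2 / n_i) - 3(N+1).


Step 1: Combine all N = 11 observations and assign midranks.
sorted (value, group, rank): (8,G3,1), (11,G2,2), (15,G3,3), (17,G1,4), (19,G2,5), (22,G2,6.5), (22,G3,6.5), (23,G3,8), (24,G1,9), (27,G1,10), (29,G2,11)
Step 2: Sum ranks within each group.
R_1 = 23 (n_1 = 3)
R_2 = 24.5 (n_2 = 4)
R_3 = 18.5 (n_3 = 4)
Step 3: H = 12/(N(N+1)) * sum(R_i^2/n_i) - 3(N+1)
     = 12/(11*12) * (23^2/3 + 24.5^2/4 + 18.5^2/4) - 3*12
     = 0.090909 * 411.958 - 36
     = 1.450758.
Step 4: Ties present; correction factor C = 1 - 6/(11^3 - 11) = 0.995455. Corrected H = 1.450758 / 0.995455 = 1.457382.
Step 5: Under H0, H ~ chi^2(2); p-value = 0.482540.
Step 6: alpha = 0.1. fail to reject H0.

H = 1.4574, df = 2, p = 0.482540, fail to reject H0.


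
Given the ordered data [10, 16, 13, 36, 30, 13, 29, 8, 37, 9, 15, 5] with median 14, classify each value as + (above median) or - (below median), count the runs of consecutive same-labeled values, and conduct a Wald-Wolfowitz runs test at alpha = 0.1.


Step 1: Compute median = 14; label A = above, B = below.
Labels in order: BABAABABABAB  (n_A = 6, n_B = 6)
Step 2: Count runs R = 11.
Step 3: Under H0 (random ordering), E[R] = 2*n_A*n_B/(n_A+n_B) + 1 = 2*6*6/12 + 1 = 7.0000.
        Var[R] = 2*n_A*n_B*(2*n_A*n_B - n_A - n_B) / ((n_A+n_B)^2 * (n_A+n_B-1)) = 4320/1584 = 2.7273.
        SD[R] = 1.6514.
Step 4: Continuity-corrected z = (R - 0.5 - E[R]) / SD[R] = (11 - 0.5 - 7.0000) / 1.6514 = 2.1194.
Step 5: Two-sided p-value via normal approximation = 2*(1 - Phi(|z|)) = 0.034060.
Step 6: alpha = 0.1. reject H0.

R = 11, z = 2.1194, p = 0.034060, reject H0.


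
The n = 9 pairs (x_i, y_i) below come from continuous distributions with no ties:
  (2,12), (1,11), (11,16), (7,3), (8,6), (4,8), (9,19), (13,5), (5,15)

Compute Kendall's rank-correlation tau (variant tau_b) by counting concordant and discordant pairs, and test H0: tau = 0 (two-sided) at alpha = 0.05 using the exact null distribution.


Step 1: Enumerate the 36 unordered pairs (i,j) with i<j and classify each by sign(x_j-x_i) * sign(y_j-y_i).
  (1,2):dx=-1,dy=-1->C; (1,3):dx=+9,dy=+4->C; (1,4):dx=+5,dy=-9->D; (1,5):dx=+6,dy=-6->D
  (1,6):dx=+2,dy=-4->D; (1,7):dx=+7,dy=+7->C; (1,8):dx=+11,dy=-7->D; (1,9):dx=+3,dy=+3->C
  (2,3):dx=+10,dy=+5->C; (2,4):dx=+6,dy=-8->D; (2,5):dx=+7,dy=-5->D; (2,6):dx=+3,dy=-3->D
  (2,7):dx=+8,dy=+8->C; (2,8):dx=+12,dy=-6->D; (2,9):dx=+4,dy=+4->C; (3,4):dx=-4,dy=-13->C
  (3,5):dx=-3,dy=-10->C; (3,6):dx=-7,dy=-8->C; (3,7):dx=-2,dy=+3->D; (3,8):dx=+2,dy=-11->D
  (3,9):dx=-6,dy=-1->C; (4,5):dx=+1,dy=+3->C; (4,6):dx=-3,dy=+5->D; (4,7):dx=+2,dy=+16->C
  (4,8):dx=+6,dy=+2->C; (4,9):dx=-2,dy=+12->D; (5,6):dx=-4,dy=+2->D; (5,7):dx=+1,dy=+13->C
  (5,8):dx=+5,dy=-1->D; (5,9):dx=-3,dy=+9->D; (6,7):dx=+5,dy=+11->C; (6,8):dx=+9,dy=-3->D
  (6,9):dx=+1,dy=+7->C; (7,8):dx=+4,dy=-14->D; (7,9):dx=-4,dy=-4->C; (8,9):dx=-8,dy=+10->D
Step 2: C = 18, D = 18, total pairs = 36.
Step 3: tau = (C - D)/(n(n-1)/2) = (18 - 18)/36 = 0.000000.
Step 4: Exact two-sided p-value (enumerate n! = 362880 permutations of y under H0): p = 1.000000.
Step 5: alpha = 0.05. fail to reject H0.

tau_b = 0.0000 (C=18, D=18), p = 1.000000, fail to reject H0.


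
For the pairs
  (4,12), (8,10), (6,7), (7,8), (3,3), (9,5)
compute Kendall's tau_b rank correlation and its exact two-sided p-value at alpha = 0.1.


Step 1: Enumerate the 15 unordered pairs (i,j) with i<j and classify each by sign(x_j-x_i) * sign(y_j-y_i).
  (1,2):dx=+4,dy=-2->D; (1,3):dx=+2,dy=-5->D; (1,4):dx=+3,dy=-4->D; (1,5):dx=-1,dy=-9->C
  (1,6):dx=+5,dy=-7->D; (2,3):dx=-2,dy=-3->C; (2,4):dx=-1,dy=-2->C; (2,5):dx=-5,dy=-7->C
  (2,6):dx=+1,dy=-5->D; (3,4):dx=+1,dy=+1->C; (3,5):dx=-3,dy=-4->C; (3,6):dx=+3,dy=-2->D
  (4,5):dx=-4,dy=-5->C; (4,6):dx=+2,dy=-3->D; (5,6):dx=+6,dy=+2->C
Step 2: C = 8, D = 7, total pairs = 15.
Step 3: tau = (C - D)/(n(n-1)/2) = (8 - 7)/15 = 0.066667.
Step 4: Exact two-sided p-value (enumerate n! = 720 permutations of y under H0): p = 1.000000.
Step 5: alpha = 0.1. fail to reject H0.

tau_b = 0.0667 (C=8, D=7), p = 1.000000, fail to reject H0.


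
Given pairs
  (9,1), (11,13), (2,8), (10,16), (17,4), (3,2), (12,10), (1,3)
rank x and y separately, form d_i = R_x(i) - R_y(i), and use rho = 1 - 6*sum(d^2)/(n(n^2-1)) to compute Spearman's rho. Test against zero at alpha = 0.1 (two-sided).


Step 1: Rank x and y separately (midranks; no ties here).
rank(x): 9->4, 11->6, 2->2, 10->5, 17->8, 3->3, 12->7, 1->1
rank(y): 1->1, 13->7, 8->5, 16->8, 4->4, 2->2, 10->6, 3->3
Step 2: d_i = R_x(i) - R_y(i); compute d_i^2.
  (4-1)^2=9, (6-7)^2=1, (2-5)^2=9, (5-8)^2=9, (8-4)^2=16, (3-2)^2=1, (7-6)^2=1, (1-3)^2=4
sum(d^2) = 50.
Step 3: rho = 1 - 6*50 / (8*(8^2 - 1)) = 1 - 300/504 = 0.404762.
Step 4: Under H0, t = rho * sqrt((n-2)/(1-rho^2)) = 1.0842 ~ t(6).
Step 5: Two-sided p-value from the t-distribution with 6 df = 0.319889.
Step 6: alpha = 0.1. fail to reject H0.

rho = 0.4048, p = 0.319889, fail to reject H0 at alpha = 0.1.


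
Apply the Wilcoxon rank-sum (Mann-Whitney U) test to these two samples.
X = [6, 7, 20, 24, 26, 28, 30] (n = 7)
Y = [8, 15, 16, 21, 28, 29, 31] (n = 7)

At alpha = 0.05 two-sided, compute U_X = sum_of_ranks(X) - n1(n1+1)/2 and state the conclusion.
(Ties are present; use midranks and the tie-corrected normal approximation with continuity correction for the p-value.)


Step 1: Combine and sort all 14 observations; assign midranks.
sorted (value, group): (6,X), (7,X), (8,Y), (15,Y), (16,Y), (20,X), (21,Y), (24,X), (26,X), (28,X), (28,Y), (29,Y), (30,X), (31,Y)
ranks: 6->1, 7->2, 8->3, 15->4, 16->5, 20->6, 21->7, 24->8, 26->9, 28->10.5, 28->10.5, 29->12, 30->13, 31->14
Step 2: Rank sum for X: R1 = 1 + 2 + 6 + 8 + 9 + 10.5 + 13 = 49.5.
Step 3: U_X = R1 - n1(n1+1)/2 = 49.5 - 7*8/2 = 49.5 - 28 = 21.5.
       U_Y = n1*n2 - U_X = 49 - 21.5 = 27.5.
Step 4: Ties are present, so use the tie-corrected normal approximation (with continuity correction) for the p-value.
Step 5: p-value = 0.749128; compare to alpha = 0.05. fail to reject H0.

U_X = 21.5, p = 0.749128, fail to reject H0 at alpha = 0.05.


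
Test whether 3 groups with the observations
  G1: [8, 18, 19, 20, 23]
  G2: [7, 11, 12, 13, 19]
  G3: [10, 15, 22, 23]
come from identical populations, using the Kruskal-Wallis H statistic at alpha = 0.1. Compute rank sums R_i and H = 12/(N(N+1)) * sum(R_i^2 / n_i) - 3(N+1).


Step 1: Combine all N = 14 observations and assign midranks.
sorted (value, group, rank): (7,G2,1), (8,G1,2), (10,G3,3), (11,G2,4), (12,G2,5), (13,G2,6), (15,G3,7), (18,G1,8), (19,G1,9.5), (19,G2,9.5), (20,G1,11), (22,G3,12), (23,G1,13.5), (23,G3,13.5)
Step 2: Sum ranks within each group.
R_1 = 44 (n_1 = 5)
R_2 = 25.5 (n_2 = 5)
R_3 = 35.5 (n_3 = 4)
Step 3: H = 12/(N(N+1)) * sum(R_i^2/n_i) - 3(N+1)
     = 12/(14*15) * (44^2/5 + 25.5^2/5 + 35.5^2/4) - 3*15
     = 0.057143 * 832.312 - 45
     = 2.560714.
Step 4: Ties present; correction factor C = 1 - 12/(14^3 - 14) = 0.995604. Corrected H = 2.560714 / 0.995604 = 2.572020.
Step 5: Under H0, H ~ chi^2(2); p-value = 0.276371.
Step 6: alpha = 0.1. fail to reject H0.

H = 2.5720, df = 2, p = 0.276371, fail to reject H0.


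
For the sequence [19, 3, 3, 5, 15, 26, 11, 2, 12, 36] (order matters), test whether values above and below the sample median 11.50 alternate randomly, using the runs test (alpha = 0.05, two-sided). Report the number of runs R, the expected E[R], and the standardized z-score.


Step 1: Compute median = 11.50; label A = above, B = below.
Labels in order: ABBBAABBAA  (n_A = 5, n_B = 5)
Step 2: Count runs R = 5.
Step 3: Under H0 (random ordering), E[R] = 2*n_A*n_B/(n_A+n_B) + 1 = 2*5*5/10 + 1 = 6.0000.
        Var[R] = 2*n_A*n_B*(2*n_A*n_B - n_A - n_B) / ((n_A+n_B)^2 * (n_A+n_B-1)) = 2000/900 = 2.2222.
        SD[R] = 1.4907.
Step 4: Continuity-corrected z = (R + 0.5 - E[R]) / SD[R] = (5 + 0.5 - 6.0000) / 1.4907 = -0.3354.
Step 5: Two-sided p-value via normal approximation = 2*(1 - Phi(|z|)) = 0.737316.
Step 6: alpha = 0.05. fail to reject H0.

R = 5, z = -0.3354, p = 0.737316, fail to reject H0.


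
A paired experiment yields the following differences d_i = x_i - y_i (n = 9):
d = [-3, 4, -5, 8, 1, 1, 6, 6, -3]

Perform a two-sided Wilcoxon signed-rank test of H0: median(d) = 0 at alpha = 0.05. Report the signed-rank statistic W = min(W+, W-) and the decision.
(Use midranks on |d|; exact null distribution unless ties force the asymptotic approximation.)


Step 1: Drop any zero differences (none here) and take |d_i|.
|d| = [3, 4, 5, 8, 1, 1, 6, 6, 3]
Step 2: Midrank |d_i| (ties get averaged ranks).
ranks: |3|->3.5, |4|->5, |5|->6, |8|->9, |1|->1.5, |1|->1.5, |6|->7.5, |6|->7.5, |3|->3.5
Step 3: Attach original signs; sum ranks with positive sign and with negative sign.
W+ = 5 + 9 + 1.5 + 1.5 + 7.5 + 7.5 = 32
W- = 3.5 + 6 + 3.5 = 13
(Check: W+ + W- = 45 should equal n(n+1)/2 = 45.)
Step 4: Test statistic W = min(W+, W-) = 13.
Step 5: Ties in |d|, so use the tie-corrected normal approximation.
        E[W] = n(n+1)/4 = 9*10/4 = 22.5.
        Tie groups: |d|=1 (t=2), |d|=3 (t=2), |d|=6 (t=2); sum(t^3 - t) = 18.
        Var[W] = n(n+1)(2n+1)/24 - sum(t^3-t)/48 = 1710/24 - 18/48 = 70.875.
        z = (W - E[W]) / sqrt(Var[W]) = (13 - 22.5) / 8.4187 = -1.1284.
        Two-sided p = 2*Phi(z) = 0.259136.
Step 6: alpha = 0.05. fail to reject H0.

W+ = 32, W- = 13, W = min = 13, p = 0.259136, fail to reject H0.


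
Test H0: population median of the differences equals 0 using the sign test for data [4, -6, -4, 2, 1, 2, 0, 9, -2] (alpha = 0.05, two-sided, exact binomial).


Step 1: Discard zero differences. Original n = 9; n_eff = number of nonzero differences = 8.
Nonzero differences (with sign): +4, -6, -4, +2, +1, +2, +9, -2
Step 2: Count signs: positive = 5, negative = 3.
Step 3: Under H0: P(positive) = 0.5, so the number of positives S ~ Bin(8, 0.5).
Step 4: Two-sided exact p-value = sum of Bin(8,0.5) probabilities at or below the observed probability = 0.726562.
Step 5: alpha = 0.05. fail to reject H0.

n_eff = 8, pos = 5, neg = 3, p = 0.726562, fail to reject H0.


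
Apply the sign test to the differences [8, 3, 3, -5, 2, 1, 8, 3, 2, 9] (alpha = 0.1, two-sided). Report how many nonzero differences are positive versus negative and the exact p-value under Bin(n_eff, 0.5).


Step 1: Discard zero differences. Original n = 10; n_eff = number of nonzero differences = 10.
Nonzero differences (with sign): +8, +3, +3, -5, +2, +1, +8, +3, +2, +9
Step 2: Count signs: positive = 9, negative = 1.
Step 3: Under H0: P(positive) = 0.5, so the number of positives S ~ Bin(10, 0.5).
Step 4: Two-sided exact p-value = sum of Bin(10,0.5) probabilities at or below the observed probability = 0.021484.
Step 5: alpha = 0.1. reject H0.

n_eff = 10, pos = 9, neg = 1, p = 0.021484, reject H0.


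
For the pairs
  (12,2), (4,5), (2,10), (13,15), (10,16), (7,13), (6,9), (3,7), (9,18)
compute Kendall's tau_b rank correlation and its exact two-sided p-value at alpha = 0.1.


Step 1: Enumerate the 36 unordered pairs (i,j) with i<j and classify each by sign(x_j-x_i) * sign(y_j-y_i).
  (1,2):dx=-8,dy=+3->D; (1,3):dx=-10,dy=+8->D; (1,4):dx=+1,dy=+13->C; (1,5):dx=-2,dy=+14->D
  (1,6):dx=-5,dy=+11->D; (1,7):dx=-6,dy=+7->D; (1,8):dx=-9,dy=+5->D; (1,9):dx=-3,dy=+16->D
  (2,3):dx=-2,dy=+5->D; (2,4):dx=+9,dy=+10->C; (2,5):dx=+6,dy=+11->C; (2,6):dx=+3,dy=+8->C
  (2,7):dx=+2,dy=+4->C; (2,8):dx=-1,dy=+2->D; (2,9):dx=+5,dy=+13->C; (3,4):dx=+11,dy=+5->C
  (3,5):dx=+8,dy=+6->C; (3,6):dx=+5,dy=+3->C; (3,7):dx=+4,dy=-1->D; (3,8):dx=+1,dy=-3->D
  (3,9):dx=+7,dy=+8->C; (4,5):dx=-3,dy=+1->D; (4,6):dx=-6,dy=-2->C; (4,7):dx=-7,dy=-6->C
  (4,8):dx=-10,dy=-8->C; (4,9):dx=-4,dy=+3->D; (5,6):dx=-3,dy=-3->C; (5,7):dx=-4,dy=-7->C
  (5,8):dx=-7,dy=-9->C; (5,9):dx=-1,dy=+2->D; (6,7):dx=-1,dy=-4->C; (6,8):dx=-4,dy=-6->C
  (6,9):dx=+2,dy=+5->C; (7,8):dx=-3,dy=-2->C; (7,9):dx=+3,dy=+9->C; (8,9):dx=+6,dy=+11->C
Step 2: C = 22, D = 14, total pairs = 36.
Step 3: tau = (C - D)/(n(n-1)/2) = (22 - 14)/36 = 0.222222.
Step 4: Exact two-sided p-value (enumerate n! = 362880 permutations of y under H0): p = 0.476709.
Step 5: alpha = 0.1. fail to reject H0.

tau_b = 0.2222 (C=22, D=14), p = 0.476709, fail to reject H0.


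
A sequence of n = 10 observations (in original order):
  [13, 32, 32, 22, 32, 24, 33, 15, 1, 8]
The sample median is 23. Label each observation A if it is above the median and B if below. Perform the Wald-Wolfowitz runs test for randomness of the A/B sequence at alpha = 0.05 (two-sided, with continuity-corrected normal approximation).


Step 1: Compute median = 23; label A = above, B = below.
Labels in order: BAABAAABBB  (n_A = 5, n_B = 5)
Step 2: Count runs R = 5.
Step 3: Under H0 (random ordering), E[R] = 2*n_A*n_B/(n_A+n_B) + 1 = 2*5*5/10 + 1 = 6.0000.
        Var[R] = 2*n_A*n_B*(2*n_A*n_B - n_A - n_B) / ((n_A+n_B)^2 * (n_A+n_B-1)) = 2000/900 = 2.2222.
        SD[R] = 1.4907.
Step 4: Continuity-corrected z = (R + 0.5 - E[R]) / SD[R] = (5 + 0.5 - 6.0000) / 1.4907 = -0.3354.
Step 5: Two-sided p-value via normal approximation = 2*(1 - Phi(|z|)) = 0.737316.
Step 6: alpha = 0.05. fail to reject H0.

R = 5, z = -0.3354, p = 0.737316, fail to reject H0.


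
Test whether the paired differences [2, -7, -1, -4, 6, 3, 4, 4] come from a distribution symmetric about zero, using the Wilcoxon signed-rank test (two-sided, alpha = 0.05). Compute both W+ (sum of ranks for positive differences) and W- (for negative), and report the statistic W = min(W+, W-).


Step 1: Drop any zero differences (none here) and take |d_i|.
|d| = [2, 7, 1, 4, 6, 3, 4, 4]
Step 2: Midrank |d_i| (ties get averaged ranks).
ranks: |2|->2, |7|->8, |1|->1, |4|->5, |6|->7, |3|->3, |4|->5, |4|->5
Step 3: Attach original signs; sum ranks with positive sign and with negative sign.
W+ = 2 + 7 + 3 + 5 + 5 = 22
W- = 8 + 1 + 5 = 14
(Check: W+ + W- = 36 should equal n(n+1)/2 = 36.)
Step 4: Test statistic W = min(W+, W-) = 14.
Step 5: Ties in |d|, so use the tie-corrected normal approximation.
        E[W] = n(n+1)/4 = 8*9/4 = 18.
        Tie groups: |d|=4 (t=3); sum(t^3 - t) = 24.
        Var[W] = n(n+1)(2n+1)/24 - sum(t^3-t)/48 = 1224/24 - 24/48 = 50.5.
        z = (W - E[W]) / sqrt(Var[W]) = (14 - 18) / 7.1063 = -0.5629.
        Two-sided p = 2*Phi(z) = 0.573518.
Step 6: alpha = 0.05. fail to reject H0.

W+ = 22, W- = 14, W = min = 14, p = 0.573518, fail to reject H0.


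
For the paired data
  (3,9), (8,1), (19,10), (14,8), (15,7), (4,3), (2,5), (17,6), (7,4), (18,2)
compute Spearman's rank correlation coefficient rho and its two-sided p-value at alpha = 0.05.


Step 1: Rank x and y separately (midranks; no ties here).
rank(x): 3->2, 8->5, 19->10, 14->6, 15->7, 4->3, 2->1, 17->8, 7->4, 18->9
rank(y): 9->9, 1->1, 10->10, 8->8, 7->7, 3->3, 5->5, 6->6, 4->4, 2->2
Step 2: d_i = R_x(i) - R_y(i); compute d_i^2.
  (2-9)^2=49, (5-1)^2=16, (10-10)^2=0, (6-8)^2=4, (7-7)^2=0, (3-3)^2=0, (1-5)^2=16, (8-6)^2=4, (4-4)^2=0, (9-2)^2=49
sum(d^2) = 138.
Step 3: rho = 1 - 6*138 / (10*(10^2 - 1)) = 1 - 828/990 = 0.163636.
Step 4: Under H0, t = rho * sqrt((n-2)/(1-rho^2)) = 0.4692 ~ t(8).
Step 5: Two-sided p-value from the t-distribution with 8 df = 0.651477.
Step 6: alpha = 0.05. fail to reject H0.

rho = 0.1636, p = 0.651477, fail to reject H0 at alpha = 0.05.


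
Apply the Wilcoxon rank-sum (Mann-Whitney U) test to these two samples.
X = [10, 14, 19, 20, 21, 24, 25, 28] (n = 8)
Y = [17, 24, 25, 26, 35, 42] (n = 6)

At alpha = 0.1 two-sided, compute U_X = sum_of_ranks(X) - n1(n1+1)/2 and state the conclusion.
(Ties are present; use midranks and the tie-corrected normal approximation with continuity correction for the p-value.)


Step 1: Combine and sort all 14 observations; assign midranks.
sorted (value, group): (10,X), (14,X), (17,Y), (19,X), (20,X), (21,X), (24,X), (24,Y), (25,X), (25,Y), (26,Y), (28,X), (35,Y), (42,Y)
ranks: 10->1, 14->2, 17->3, 19->4, 20->5, 21->6, 24->7.5, 24->7.5, 25->9.5, 25->9.5, 26->11, 28->12, 35->13, 42->14
Step 2: Rank sum for X: R1 = 1 + 2 + 4 + 5 + 6 + 7.5 + 9.5 + 12 = 47.
Step 3: U_X = R1 - n1(n1+1)/2 = 47 - 8*9/2 = 47 - 36 = 11.
       U_Y = n1*n2 - U_X = 48 - 11 = 37.
Step 4: Ties are present, so use the tie-corrected normal approximation (with continuity correction) for the p-value.
Step 5: p-value = 0.105813; compare to alpha = 0.1. fail to reject H0.

U_X = 11, p = 0.105813, fail to reject H0 at alpha = 0.1.


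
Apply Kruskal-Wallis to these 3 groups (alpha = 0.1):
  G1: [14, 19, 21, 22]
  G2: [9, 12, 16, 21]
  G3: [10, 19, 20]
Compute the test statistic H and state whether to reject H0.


Step 1: Combine all N = 11 observations and assign midranks.
sorted (value, group, rank): (9,G2,1), (10,G3,2), (12,G2,3), (14,G1,4), (16,G2,5), (19,G1,6.5), (19,G3,6.5), (20,G3,8), (21,G1,9.5), (21,G2,9.5), (22,G1,11)
Step 2: Sum ranks within each group.
R_1 = 31 (n_1 = 4)
R_2 = 18.5 (n_2 = 4)
R_3 = 16.5 (n_3 = 3)
Step 3: H = 12/(N(N+1)) * sum(R_i^2/n_i) - 3(N+1)
     = 12/(11*12) * (31^2/4 + 18.5^2/4 + 16.5^2/3) - 3*12
     = 0.090909 * 416.562 - 36
     = 1.869318.
Step 4: Ties present; correction factor C = 1 - 12/(11^3 - 11) = 0.990909. Corrected H = 1.869318 / 0.990909 = 1.886468.
Step 5: Under H0, H ~ chi^2(2); p-value = 0.389367.
Step 6: alpha = 0.1. fail to reject H0.

H = 1.8865, df = 2, p = 0.389367, fail to reject H0.


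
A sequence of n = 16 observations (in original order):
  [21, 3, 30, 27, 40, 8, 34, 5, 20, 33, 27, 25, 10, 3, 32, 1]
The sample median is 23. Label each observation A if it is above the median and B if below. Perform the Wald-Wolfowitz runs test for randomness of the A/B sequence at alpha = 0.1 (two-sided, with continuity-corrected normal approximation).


Step 1: Compute median = 23; label A = above, B = below.
Labels in order: BBAAABABBAAABBAB  (n_A = 8, n_B = 8)
Step 2: Count runs R = 9.
Step 3: Under H0 (random ordering), E[R] = 2*n_A*n_B/(n_A+n_B) + 1 = 2*8*8/16 + 1 = 9.0000.
        Var[R] = 2*n_A*n_B*(2*n_A*n_B - n_A - n_B) / ((n_A+n_B)^2 * (n_A+n_B-1)) = 14336/3840 = 3.7333.
        SD[R] = 1.9322.
Step 4: R = E[R], so z = 0 with no continuity correction.
Step 5: Two-sided p-value via normal approximation = 2*(1 - Phi(|z|)) = 1.000000.
Step 6: alpha = 0.1. fail to reject H0.

R = 9, z = 0.0000, p = 1.000000, fail to reject H0.


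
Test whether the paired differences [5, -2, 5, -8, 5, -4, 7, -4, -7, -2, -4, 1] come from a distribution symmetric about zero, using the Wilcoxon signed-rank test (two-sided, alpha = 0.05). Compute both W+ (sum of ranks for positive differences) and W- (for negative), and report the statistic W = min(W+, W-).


Step 1: Drop any zero differences (none here) and take |d_i|.
|d| = [5, 2, 5, 8, 5, 4, 7, 4, 7, 2, 4, 1]
Step 2: Midrank |d_i| (ties get averaged ranks).
ranks: |5|->8, |2|->2.5, |5|->8, |8|->12, |5|->8, |4|->5, |7|->10.5, |4|->5, |7|->10.5, |2|->2.5, |4|->5, |1|->1
Step 3: Attach original signs; sum ranks with positive sign and with negative sign.
W+ = 8 + 8 + 8 + 10.5 + 1 = 35.5
W- = 2.5 + 12 + 5 + 5 + 10.5 + 2.5 + 5 = 42.5
(Check: W+ + W- = 78 should equal n(n+1)/2 = 78.)
Step 4: Test statistic W = min(W+, W-) = 35.5.
Step 5: Ties in |d|, so use the tie-corrected normal approximation.
        E[W] = n(n+1)/4 = 12*13/4 = 39.
        Tie groups: |d|=2 (t=2), |d|=4 (t=3), |d|=5 (t=3), |d|=7 (t=2); sum(t^3 - t) = 60.
        Var[W] = n(n+1)(2n+1)/24 - sum(t^3-t)/48 = 3900/24 - 60/48 = 161.25.
        z = (W - E[W]) / sqrt(Var[W]) = (35.5 - 39) / 12.6984 = -0.2756.
        Two-sided p = 2*Phi(z) = 0.782836.
Step 6: alpha = 0.05. fail to reject H0.

W+ = 35.5, W- = 42.5, W = min = 35.5, p = 0.782836, fail to reject H0.


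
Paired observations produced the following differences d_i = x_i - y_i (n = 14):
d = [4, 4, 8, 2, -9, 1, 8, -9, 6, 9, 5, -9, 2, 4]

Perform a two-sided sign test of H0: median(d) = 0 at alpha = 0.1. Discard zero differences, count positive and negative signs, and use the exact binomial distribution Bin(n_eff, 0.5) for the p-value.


Step 1: Discard zero differences. Original n = 14; n_eff = number of nonzero differences = 14.
Nonzero differences (with sign): +4, +4, +8, +2, -9, +1, +8, -9, +6, +9, +5, -9, +2, +4
Step 2: Count signs: positive = 11, negative = 3.
Step 3: Under H0: P(positive) = 0.5, so the number of positives S ~ Bin(14, 0.5).
Step 4: Two-sided exact p-value = sum of Bin(14,0.5) probabilities at or below the observed probability = 0.057373.
Step 5: alpha = 0.1. reject H0.

n_eff = 14, pos = 11, neg = 3, p = 0.057373, reject H0.


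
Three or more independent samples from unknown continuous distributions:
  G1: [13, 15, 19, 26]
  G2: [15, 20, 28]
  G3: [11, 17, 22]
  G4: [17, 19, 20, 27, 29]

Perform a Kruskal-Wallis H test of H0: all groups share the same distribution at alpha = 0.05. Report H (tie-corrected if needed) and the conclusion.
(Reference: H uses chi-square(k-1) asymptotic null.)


Step 1: Combine all N = 15 observations and assign midranks.
sorted (value, group, rank): (11,G3,1), (13,G1,2), (15,G1,3.5), (15,G2,3.5), (17,G3,5.5), (17,G4,5.5), (19,G1,7.5), (19,G4,7.5), (20,G2,9.5), (20,G4,9.5), (22,G3,11), (26,G1,12), (27,G4,13), (28,G2,14), (29,G4,15)
Step 2: Sum ranks within each group.
R_1 = 25 (n_1 = 4)
R_2 = 27 (n_2 = 3)
R_3 = 17.5 (n_3 = 3)
R_4 = 50.5 (n_4 = 5)
Step 3: H = 12/(N(N+1)) * sum(R_i^2/n_i) - 3(N+1)
     = 12/(15*16) * (25^2/4 + 27^2/3 + 17.5^2/3 + 50.5^2/5) - 3*16
     = 0.050000 * 1011.38 - 48
     = 2.569167.
Step 4: Ties present; correction factor C = 1 - 24/(15^3 - 15) = 0.992857. Corrected H = 2.569167 / 0.992857 = 2.587650.
Step 5: Under H0, H ~ chi^2(3); p-value = 0.459659.
Step 6: alpha = 0.05. fail to reject H0.

H = 2.5876, df = 3, p = 0.459659, fail to reject H0.


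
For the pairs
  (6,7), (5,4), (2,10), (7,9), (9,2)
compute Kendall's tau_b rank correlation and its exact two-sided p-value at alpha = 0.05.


Step 1: Enumerate the 10 unordered pairs (i,j) with i<j and classify each by sign(x_j-x_i) * sign(y_j-y_i).
  (1,2):dx=-1,dy=-3->C; (1,3):dx=-4,dy=+3->D; (1,4):dx=+1,dy=+2->C; (1,5):dx=+3,dy=-5->D
  (2,3):dx=-3,dy=+6->D; (2,4):dx=+2,dy=+5->C; (2,5):dx=+4,dy=-2->D; (3,4):dx=+5,dy=-1->D
  (3,5):dx=+7,dy=-8->D; (4,5):dx=+2,dy=-7->D
Step 2: C = 3, D = 7, total pairs = 10.
Step 3: tau = (C - D)/(n(n-1)/2) = (3 - 7)/10 = -0.400000.
Step 4: Exact two-sided p-value (enumerate n! = 120 permutations of y under H0): p = 0.483333.
Step 5: alpha = 0.05. fail to reject H0.

tau_b = -0.4000 (C=3, D=7), p = 0.483333, fail to reject H0.


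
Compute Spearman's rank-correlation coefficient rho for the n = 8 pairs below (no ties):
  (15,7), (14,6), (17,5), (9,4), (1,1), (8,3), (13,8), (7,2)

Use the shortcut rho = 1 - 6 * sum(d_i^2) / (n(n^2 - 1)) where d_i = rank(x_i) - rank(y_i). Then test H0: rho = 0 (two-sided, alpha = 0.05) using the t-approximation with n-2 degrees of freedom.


Step 1: Rank x and y separately (midranks; no ties here).
rank(x): 15->7, 14->6, 17->8, 9->4, 1->1, 8->3, 13->5, 7->2
rank(y): 7->7, 6->6, 5->5, 4->4, 1->1, 3->3, 8->8, 2->2
Step 2: d_i = R_x(i) - R_y(i); compute d_i^2.
  (7-7)^2=0, (6-6)^2=0, (8-5)^2=9, (4-4)^2=0, (1-1)^2=0, (3-3)^2=0, (5-8)^2=9, (2-2)^2=0
sum(d^2) = 18.
Step 3: rho = 1 - 6*18 / (8*(8^2 - 1)) = 1 - 108/504 = 0.785714.
Step 4: Under H0, t = rho * sqrt((n-2)/(1-rho^2)) = 3.1113 ~ t(6).
Step 5: Two-sided p-value from the t-distribution with 6 df = 0.020815.
Step 6: alpha = 0.05. reject H0.

rho = 0.7857, p = 0.020815, reject H0 at alpha = 0.05.


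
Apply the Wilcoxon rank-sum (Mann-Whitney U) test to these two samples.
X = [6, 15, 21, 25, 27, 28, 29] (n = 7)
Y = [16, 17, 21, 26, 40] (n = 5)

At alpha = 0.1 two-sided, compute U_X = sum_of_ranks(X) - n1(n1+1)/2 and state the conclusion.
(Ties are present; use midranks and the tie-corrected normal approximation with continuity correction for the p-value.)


Step 1: Combine and sort all 12 observations; assign midranks.
sorted (value, group): (6,X), (15,X), (16,Y), (17,Y), (21,X), (21,Y), (25,X), (26,Y), (27,X), (28,X), (29,X), (40,Y)
ranks: 6->1, 15->2, 16->3, 17->4, 21->5.5, 21->5.5, 25->7, 26->8, 27->9, 28->10, 29->11, 40->12
Step 2: Rank sum for X: R1 = 1 + 2 + 5.5 + 7 + 9 + 10 + 11 = 45.5.
Step 3: U_X = R1 - n1(n1+1)/2 = 45.5 - 7*8/2 = 45.5 - 28 = 17.5.
       U_Y = n1*n2 - U_X = 35 - 17.5 = 17.5.
Step 4: Ties are present, so use the tie-corrected normal approximation (with continuity correction) for the p-value.
Step 5: p-value = 1.000000; compare to alpha = 0.1. fail to reject H0.

U_X = 17.5, p = 1.000000, fail to reject H0 at alpha = 0.1.


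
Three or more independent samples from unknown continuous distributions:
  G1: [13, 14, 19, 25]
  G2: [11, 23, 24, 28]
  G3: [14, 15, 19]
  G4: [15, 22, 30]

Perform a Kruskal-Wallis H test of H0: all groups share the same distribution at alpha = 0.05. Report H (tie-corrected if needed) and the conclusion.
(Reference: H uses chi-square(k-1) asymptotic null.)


Step 1: Combine all N = 14 observations and assign midranks.
sorted (value, group, rank): (11,G2,1), (13,G1,2), (14,G1,3.5), (14,G3,3.5), (15,G3,5.5), (15,G4,5.5), (19,G1,7.5), (19,G3,7.5), (22,G4,9), (23,G2,10), (24,G2,11), (25,G1,12), (28,G2,13), (30,G4,14)
Step 2: Sum ranks within each group.
R_1 = 25 (n_1 = 4)
R_2 = 35 (n_2 = 4)
R_3 = 16.5 (n_3 = 3)
R_4 = 28.5 (n_4 = 3)
Step 3: H = 12/(N(N+1)) * sum(R_i^2/n_i) - 3(N+1)
     = 12/(14*15) * (25^2/4 + 35^2/4 + 16.5^2/3 + 28.5^2/3) - 3*15
     = 0.057143 * 824 - 45
     = 2.085714.
Step 4: Ties present; correction factor C = 1 - 18/(14^3 - 14) = 0.993407. Corrected H = 2.085714 / 0.993407 = 2.099558.
Step 5: Under H0, H ~ chi^2(3); p-value = 0.552002.
Step 6: alpha = 0.05. fail to reject H0.

H = 2.0996, df = 3, p = 0.552002, fail to reject H0.


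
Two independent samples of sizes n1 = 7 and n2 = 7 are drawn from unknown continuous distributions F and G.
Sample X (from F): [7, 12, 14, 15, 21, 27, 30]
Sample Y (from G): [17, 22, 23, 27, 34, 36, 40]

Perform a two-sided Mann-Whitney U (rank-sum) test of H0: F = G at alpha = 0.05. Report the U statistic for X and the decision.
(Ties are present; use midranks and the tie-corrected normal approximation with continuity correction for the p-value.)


Step 1: Combine and sort all 14 observations; assign midranks.
sorted (value, group): (7,X), (12,X), (14,X), (15,X), (17,Y), (21,X), (22,Y), (23,Y), (27,X), (27,Y), (30,X), (34,Y), (36,Y), (40,Y)
ranks: 7->1, 12->2, 14->3, 15->4, 17->5, 21->6, 22->7, 23->8, 27->9.5, 27->9.5, 30->11, 34->12, 36->13, 40->14
Step 2: Rank sum for X: R1 = 1 + 2 + 3 + 4 + 6 + 9.5 + 11 = 36.5.
Step 3: U_X = R1 - n1(n1+1)/2 = 36.5 - 7*8/2 = 36.5 - 28 = 8.5.
       U_Y = n1*n2 - U_X = 49 - 8.5 = 40.5.
Step 4: Ties are present, so use the tie-corrected normal approximation (with continuity correction) for the p-value.
Step 5: p-value = 0.047401; compare to alpha = 0.05. reject H0.

U_X = 8.5, p = 0.047401, reject H0 at alpha = 0.05.


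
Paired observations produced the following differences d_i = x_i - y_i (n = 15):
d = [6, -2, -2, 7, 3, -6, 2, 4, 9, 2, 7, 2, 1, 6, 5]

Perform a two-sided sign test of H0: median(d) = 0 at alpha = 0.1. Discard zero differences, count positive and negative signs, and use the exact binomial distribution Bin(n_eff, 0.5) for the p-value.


Step 1: Discard zero differences. Original n = 15; n_eff = number of nonzero differences = 15.
Nonzero differences (with sign): +6, -2, -2, +7, +3, -6, +2, +4, +9, +2, +7, +2, +1, +6, +5
Step 2: Count signs: positive = 12, negative = 3.
Step 3: Under H0: P(positive) = 0.5, so the number of positives S ~ Bin(15, 0.5).
Step 4: Two-sided exact p-value = sum of Bin(15,0.5) probabilities at or below the observed probability = 0.035156.
Step 5: alpha = 0.1. reject H0.

n_eff = 15, pos = 12, neg = 3, p = 0.035156, reject H0.


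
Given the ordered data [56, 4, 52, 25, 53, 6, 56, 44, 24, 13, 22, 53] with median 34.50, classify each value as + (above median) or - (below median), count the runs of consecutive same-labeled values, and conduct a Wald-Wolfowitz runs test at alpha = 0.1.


Step 1: Compute median = 34.50; label A = above, B = below.
Labels in order: ABABABAABBBA  (n_A = 6, n_B = 6)
Step 2: Count runs R = 9.
Step 3: Under H0 (random ordering), E[R] = 2*n_A*n_B/(n_A+n_B) + 1 = 2*6*6/12 + 1 = 7.0000.
        Var[R] = 2*n_A*n_B*(2*n_A*n_B - n_A - n_B) / ((n_A+n_B)^2 * (n_A+n_B-1)) = 4320/1584 = 2.7273.
        SD[R] = 1.6514.
Step 4: Continuity-corrected z = (R - 0.5 - E[R]) / SD[R] = (9 - 0.5 - 7.0000) / 1.6514 = 0.9083.
Step 5: Two-sided p-value via normal approximation = 2*(1 - Phi(|z|)) = 0.363722.
Step 6: alpha = 0.1. fail to reject H0.

R = 9, z = 0.9083, p = 0.363722, fail to reject H0.


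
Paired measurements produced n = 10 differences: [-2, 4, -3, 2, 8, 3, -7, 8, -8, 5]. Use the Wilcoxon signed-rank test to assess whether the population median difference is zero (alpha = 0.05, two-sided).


Step 1: Drop any zero differences (none here) and take |d_i|.
|d| = [2, 4, 3, 2, 8, 3, 7, 8, 8, 5]
Step 2: Midrank |d_i| (ties get averaged ranks).
ranks: |2|->1.5, |4|->5, |3|->3.5, |2|->1.5, |8|->9, |3|->3.5, |7|->7, |8|->9, |8|->9, |5|->6
Step 3: Attach original signs; sum ranks with positive sign and with negative sign.
W+ = 5 + 1.5 + 9 + 3.5 + 9 + 6 = 34
W- = 1.5 + 3.5 + 7 + 9 = 21
(Check: W+ + W- = 55 should equal n(n+1)/2 = 55.)
Step 4: Test statistic W = min(W+, W-) = 21.
Step 5: Ties in |d|, so use the tie-corrected normal approximation.
        E[W] = n(n+1)/4 = 10*11/4 = 27.5.
        Tie groups: |d|=2 (t=2), |d|=3 (t=2), |d|=8 (t=3); sum(t^3 - t) = 36.
        Var[W] = n(n+1)(2n+1)/24 - sum(t^3-t)/48 = 2310/24 - 36/48 = 95.5.
        z = (W - E[W]) / sqrt(Var[W]) = (21 - 27.5) / 9.7724 = -0.6651.
        Two-sided p = 2*Phi(z) = 0.505962.
Step 6: alpha = 0.05. fail to reject H0.

W+ = 34, W- = 21, W = min = 21, p = 0.505962, fail to reject H0.


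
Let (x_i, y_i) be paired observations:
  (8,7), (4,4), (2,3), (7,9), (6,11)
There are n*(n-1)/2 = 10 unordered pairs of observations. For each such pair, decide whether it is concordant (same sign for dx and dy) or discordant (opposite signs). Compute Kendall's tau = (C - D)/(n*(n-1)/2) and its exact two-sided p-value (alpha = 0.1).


Step 1: Enumerate the 10 unordered pairs (i,j) with i<j and classify each by sign(x_j-x_i) * sign(y_j-y_i).
  (1,2):dx=-4,dy=-3->C; (1,3):dx=-6,dy=-4->C; (1,4):dx=-1,dy=+2->D; (1,5):dx=-2,dy=+4->D
  (2,3):dx=-2,dy=-1->C; (2,4):dx=+3,dy=+5->C; (2,5):dx=+2,dy=+7->C; (3,4):dx=+5,dy=+6->C
  (3,5):dx=+4,dy=+8->C; (4,5):dx=-1,dy=+2->D
Step 2: C = 7, D = 3, total pairs = 10.
Step 3: tau = (C - D)/(n(n-1)/2) = (7 - 3)/10 = 0.400000.
Step 4: Exact two-sided p-value (enumerate n! = 120 permutations of y under H0): p = 0.483333.
Step 5: alpha = 0.1. fail to reject H0.

tau_b = 0.4000 (C=7, D=3), p = 0.483333, fail to reject H0.


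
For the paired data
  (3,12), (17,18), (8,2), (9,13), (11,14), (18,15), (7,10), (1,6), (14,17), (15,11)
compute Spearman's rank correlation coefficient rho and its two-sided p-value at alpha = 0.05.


Step 1: Rank x and y separately (midranks; no ties here).
rank(x): 3->2, 17->9, 8->4, 9->5, 11->6, 18->10, 7->3, 1->1, 14->7, 15->8
rank(y): 12->5, 18->10, 2->1, 13->6, 14->7, 15->8, 10->3, 6->2, 17->9, 11->4
Step 2: d_i = R_x(i) - R_y(i); compute d_i^2.
  (2-5)^2=9, (9-10)^2=1, (4-1)^2=9, (5-6)^2=1, (6-7)^2=1, (10-8)^2=4, (3-3)^2=0, (1-2)^2=1, (7-9)^2=4, (8-4)^2=16
sum(d^2) = 46.
Step 3: rho = 1 - 6*46 / (10*(10^2 - 1)) = 1 - 276/990 = 0.721212.
Step 4: Under H0, t = rho * sqrt((n-2)/(1-rho^2)) = 2.9448 ~ t(8).
Step 5: Two-sided p-value from the t-distribution with 8 df = 0.018573.
Step 6: alpha = 0.05. reject H0.

rho = 0.7212, p = 0.018573, reject H0 at alpha = 0.05.


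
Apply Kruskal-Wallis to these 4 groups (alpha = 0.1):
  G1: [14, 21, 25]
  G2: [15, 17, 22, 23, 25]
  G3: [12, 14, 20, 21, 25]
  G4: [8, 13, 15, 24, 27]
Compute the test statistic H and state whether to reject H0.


Step 1: Combine all N = 18 observations and assign midranks.
sorted (value, group, rank): (8,G4,1), (12,G3,2), (13,G4,3), (14,G1,4.5), (14,G3,4.5), (15,G2,6.5), (15,G4,6.5), (17,G2,8), (20,G3,9), (21,G1,10.5), (21,G3,10.5), (22,G2,12), (23,G2,13), (24,G4,14), (25,G1,16), (25,G2,16), (25,G3,16), (27,G4,18)
Step 2: Sum ranks within each group.
R_1 = 31 (n_1 = 3)
R_2 = 55.5 (n_2 = 5)
R_3 = 42 (n_3 = 5)
R_4 = 42.5 (n_4 = 5)
Step 3: H = 12/(N(N+1)) * sum(R_i^2/n_i) - 3(N+1)
     = 12/(18*19) * (31^2/3 + 55.5^2/5 + 42^2/5 + 42.5^2/5) - 3*19
     = 0.035088 * 1650.43 - 57
     = 0.909942.
Step 4: Ties present; correction factor C = 1 - 42/(18^3 - 18) = 0.992776. Corrected H = 0.909942 / 0.992776 = 0.916563.
Step 5: Under H0, H ~ chi^2(3); p-value = 0.821429.
Step 6: alpha = 0.1. fail to reject H0.

H = 0.9166, df = 3, p = 0.821429, fail to reject H0.


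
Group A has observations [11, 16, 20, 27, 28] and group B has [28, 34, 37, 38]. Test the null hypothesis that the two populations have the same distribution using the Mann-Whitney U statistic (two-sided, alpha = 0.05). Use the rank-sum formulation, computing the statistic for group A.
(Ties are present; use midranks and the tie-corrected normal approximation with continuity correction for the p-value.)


Step 1: Combine and sort all 9 observations; assign midranks.
sorted (value, group): (11,X), (16,X), (20,X), (27,X), (28,X), (28,Y), (34,Y), (37,Y), (38,Y)
ranks: 11->1, 16->2, 20->3, 27->4, 28->5.5, 28->5.5, 34->7, 37->8, 38->9
Step 2: Rank sum for X: R1 = 1 + 2 + 3 + 4 + 5.5 = 15.5.
Step 3: U_X = R1 - n1(n1+1)/2 = 15.5 - 5*6/2 = 15.5 - 15 = 0.5.
       U_Y = n1*n2 - U_X = 20 - 0.5 = 19.5.
Step 4: Ties are present, so use the tie-corrected normal approximation (with continuity correction) for the p-value.
Step 5: p-value = 0.026844; compare to alpha = 0.05. reject H0.

U_X = 0.5, p = 0.026844, reject H0 at alpha = 0.05.


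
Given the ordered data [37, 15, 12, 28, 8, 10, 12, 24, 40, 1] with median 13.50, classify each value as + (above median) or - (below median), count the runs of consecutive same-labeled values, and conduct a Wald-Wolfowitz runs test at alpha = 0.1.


Step 1: Compute median = 13.50; label A = above, B = below.
Labels in order: AABABBBAAB  (n_A = 5, n_B = 5)
Step 2: Count runs R = 6.
Step 3: Under H0 (random ordering), E[R] = 2*n_A*n_B/(n_A+n_B) + 1 = 2*5*5/10 + 1 = 6.0000.
        Var[R] = 2*n_A*n_B*(2*n_A*n_B - n_A - n_B) / ((n_A+n_B)^2 * (n_A+n_B-1)) = 2000/900 = 2.2222.
        SD[R] = 1.4907.
Step 4: R = E[R], so z = 0 with no continuity correction.
Step 5: Two-sided p-value via normal approximation = 2*(1 - Phi(|z|)) = 1.000000.
Step 6: alpha = 0.1. fail to reject H0.

R = 6, z = 0.0000, p = 1.000000, fail to reject H0.


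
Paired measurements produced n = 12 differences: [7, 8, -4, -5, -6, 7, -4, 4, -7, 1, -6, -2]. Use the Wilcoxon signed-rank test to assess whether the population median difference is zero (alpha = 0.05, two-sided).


Step 1: Drop any zero differences (none here) and take |d_i|.
|d| = [7, 8, 4, 5, 6, 7, 4, 4, 7, 1, 6, 2]
Step 2: Midrank |d_i| (ties get averaged ranks).
ranks: |7|->10, |8|->12, |4|->4, |5|->6, |6|->7.5, |7|->10, |4|->4, |4|->4, |7|->10, |1|->1, |6|->7.5, |2|->2
Step 3: Attach original signs; sum ranks with positive sign and with negative sign.
W+ = 10 + 12 + 10 + 4 + 1 = 37
W- = 4 + 6 + 7.5 + 4 + 10 + 7.5 + 2 = 41
(Check: W+ + W- = 78 should equal n(n+1)/2 = 78.)
Step 4: Test statistic W = min(W+, W-) = 37.
Step 5: Ties in |d|, so use the tie-corrected normal approximation.
        E[W] = n(n+1)/4 = 12*13/4 = 39.
        Tie groups: |d|=4 (t=3), |d|=6 (t=2), |d|=7 (t=3); sum(t^3 - t) = 54.
        Var[W] = n(n+1)(2n+1)/24 - sum(t^3-t)/48 = 3900/24 - 54/48 = 161.375.
        z = (W - E[W]) / sqrt(Var[W]) = (37 - 39) / 12.7033 = -0.1574.
        Two-sided p = 2*Phi(z) = 0.874899.
Step 6: alpha = 0.05. fail to reject H0.

W+ = 37, W- = 41, W = min = 37, p = 0.874899, fail to reject H0.


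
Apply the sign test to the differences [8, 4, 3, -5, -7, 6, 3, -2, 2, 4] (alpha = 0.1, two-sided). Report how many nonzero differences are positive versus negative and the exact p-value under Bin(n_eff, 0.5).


Step 1: Discard zero differences. Original n = 10; n_eff = number of nonzero differences = 10.
Nonzero differences (with sign): +8, +4, +3, -5, -7, +6, +3, -2, +2, +4
Step 2: Count signs: positive = 7, negative = 3.
Step 3: Under H0: P(positive) = 0.5, so the number of positives S ~ Bin(10, 0.5).
Step 4: Two-sided exact p-value = sum of Bin(10,0.5) probabilities at or below the observed probability = 0.343750.
Step 5: alpha = 0.1. fail to reject H0.

n_eff = 10, pos = 7, neg = 3, p = 0.343750, fail to reject H0.


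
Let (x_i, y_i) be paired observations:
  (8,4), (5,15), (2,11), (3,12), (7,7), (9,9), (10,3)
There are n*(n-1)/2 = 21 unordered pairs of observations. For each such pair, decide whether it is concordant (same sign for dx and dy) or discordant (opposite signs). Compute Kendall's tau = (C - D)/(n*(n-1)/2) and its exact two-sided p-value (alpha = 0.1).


Step 1: Enumerate the 21 unordered pairs (i,j) with i<j and classify each by sign(x_j-x_i) * sign(y_j-y_i).
  (1,2):dx=-3,dy=+11->D; (1,3):dx=-6,dy=+7->D; (1,4):dx=-5,dy=+8->D; (1,5):dx=-1,dy=+3->D
  (1,6):dx=+1,dy=+5->C; (1,7):dx=+2,dy=-1->D; (2,3):dx=-3,dy=-4->C; (2,4):dx=-2,dy=-3->C
  (2,5):dx=+2,dy=-8->D; (2,6):dx=+4,dy=-6->D; (2,7):dx=+5,dy=-12->D; (3,4):dx=+1,dy=+1->C
  (3,5):dx=+5,dy=-4->D; (3,6):dx=+7,dy=-2->D; (3,7):dx=+8,dy=-8->D; (4,5):dx=+4,dy=-5->D
  (4,6):dx=+6,dy=-3->D; (4,7):dx=+7,dy=-9->D; (5,6):dx=+2,dy=+2->C; (5,7):dx=+3,dy=-4->D
  (6,7):dx=+1,dy=-6->D
Step 2: C = 5, D = 16, total pairs = 21.
Step 3: tau = (C - D)/(n(n-1)/2) = (5 - 16)/21 = -0.523810.
Step 4: Exact two-sided p-value (enumerate n! = 5040 permutations of y under H0): p = 0.136111.
Step 5: alpha = 0.1. fail to reject H0.

tau_b = -0.5238 (C=5, D=16), p = 0.136111, fail to reject H0.


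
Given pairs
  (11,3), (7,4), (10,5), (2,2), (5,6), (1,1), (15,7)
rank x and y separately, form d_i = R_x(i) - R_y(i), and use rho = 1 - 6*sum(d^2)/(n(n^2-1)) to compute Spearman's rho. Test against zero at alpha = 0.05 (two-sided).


Step 1: Rank x and y separately (midranks; no ties here).
rank(x): 11->6, 7->4, 10->5, 2->2, 5->3, 1->1, 15->7
rank(y): 3->3, 4->4, 5->5, 2->2, 6->6, 1->1, 7->7
Step 2: d_i = R_x(i) - R_y(i); compute d_i^2.
  (6-3)^2=9, (4-4)^2=0, (5-5)^2=0, (2-2)^2=0, (3-6)^2=9, (1-1)^2=0, (7-7)^2=0
sum(d^2) = 18.
Step 3: rho = 1 - 6*18 / (7*(7^2 - 1)) = 1 - 108/336 = 0.678571.
Step 4: Under H0, t = rho * sqrt((n-2)/(1-rho^2)) = 2.0657 ~ t(5).
Step 5: Two-sided p-value from the t-distribution with 5 df = 0.093750.
Step 6: alpha = 0.05. fail to reject H0.

rho = 0.6786, p = 0.093750, fail to reject H0 at alpha = 0.05.


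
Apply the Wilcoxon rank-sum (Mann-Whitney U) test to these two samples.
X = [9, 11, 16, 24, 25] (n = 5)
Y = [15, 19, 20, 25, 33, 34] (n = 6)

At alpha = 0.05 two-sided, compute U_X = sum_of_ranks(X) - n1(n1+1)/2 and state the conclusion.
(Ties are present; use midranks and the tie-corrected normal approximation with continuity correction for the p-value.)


Step 1: Combine and sort all 11 observations; assign midranks.
sorted (value, group): (9,X), (11,X), (15,Y), (16,X), (19,Y), (20,Y), (24,X), (25,X), (25,Y), (33,Y), (34,Y)
ranks: 9->1, 11->2, 15->3, 16->4, 19->5, 20->6, 24->7, 25->8.5, 25->8.5, 33->10, 34->11
Step 2: Rank sum for X: R1 = 1 + 2 + 4 + 7 + 8.5 = 22.5.
Step 3: U_X = R1 - n1(n1+1)/2 = 22.5 - 5*6/2 = 22.5 - 15 = 7.5.
       U_Y = n1*n2 - U_X = 30 - 7.5 = 22.5.
Step 4: Ties are present, so use the tie-corrected normal approximation (with continuity correction) for the p-value.
Step 5: p-value = 0.200217; compare to alpha = 0.05. fail to reject H0.

U_X = 7.5, p = 0.200217, fail to reject H0 at alpha = 0.05.


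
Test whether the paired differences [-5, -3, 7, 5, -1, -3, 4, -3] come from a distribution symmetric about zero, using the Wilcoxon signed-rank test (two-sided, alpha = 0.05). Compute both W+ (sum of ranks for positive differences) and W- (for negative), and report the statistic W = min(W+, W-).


Step 1: Drop any zero differences (none here) and take |d_i|.
|d| = [5, 3, 7, 5, 1, 3, 4, 3]
Step 2: Midrank |d_i| (ties get averaged ranks).
ranks: |5|->6.5, |3|->3, |7|->8, |5|->6.5, |1|->1, |3|->3, |4|->5, |3|->3
Step 3: Attach original signs; sum ranks with positive sign and with negative sign.
W+ = 8 + 6.5 + 5 = 19.5
W- = 6.5 + 3 + 1 + 3 + 3 = 16.5
(Check: W+ + W- = 36 should equal n(n+1)/2 = 36.)
Step 4: Test statistic W = min(W+, W-) = 16.5.
Step 5: Ties in |d|, so use the tie-corrected normal approximation.
        E[W] = n(n+1)/4 = 8*9/4 = 18.
        Tie groups: |d|=3 (t=3), |d|=5 (t=2); sum(t^3 - t) = 30.
        Var[W] = n(n+1)(2n+1)/24 - sum(t^3-t)/48 = 1224/24 - 30/48 = 50.375.
        z = (W - E[W]) / sqrt(Var[W]) = (16.5 - 18) / 7.0975 = -0.2113.
        Two-sided p = 2*Phi(z) = 0.832621.
Step 6: alpha = 0.05. fail to reject H0.

W+ = 19.5, W- = 16.5, W = min = 16.5, p = 0.832621, fail to reject H0.
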